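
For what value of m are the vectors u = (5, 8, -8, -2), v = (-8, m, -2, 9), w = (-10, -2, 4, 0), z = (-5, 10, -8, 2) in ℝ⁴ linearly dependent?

The set is linearly dependent precisely when det[u; v; w; z] = 0.
Cofactor expansion gives det = 1000 - 320*m.
This vanishes exactly when m = 25/8.

m = 25/8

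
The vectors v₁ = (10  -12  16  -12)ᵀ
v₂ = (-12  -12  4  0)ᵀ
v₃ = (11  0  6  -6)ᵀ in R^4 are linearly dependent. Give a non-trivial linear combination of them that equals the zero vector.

Write the vectors as columns of a matrix and find a nonzero vector in its null space.
One solution (up to scaling) is (1, -1, -2).

v₁ - v₂ - 2v₃ = 0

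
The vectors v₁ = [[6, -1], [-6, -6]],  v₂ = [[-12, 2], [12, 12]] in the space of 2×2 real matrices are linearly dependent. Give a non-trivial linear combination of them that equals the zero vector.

Write each element as a vector in ℝ⁴ using {E₁₁, E₁₂, E₂₁, E₂₂}.
Set up α₁v₁ + α₂v₂ = 0 and solve the homogeneous system.
One solution (up to scaling) is (2, 1).

2v₁ + v₂ = 0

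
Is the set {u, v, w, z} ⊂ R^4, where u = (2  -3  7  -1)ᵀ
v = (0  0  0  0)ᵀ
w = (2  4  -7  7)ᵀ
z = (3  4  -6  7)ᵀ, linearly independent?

linearly dependent

One of the vectors is the zero vector, so the set is linearly dependent.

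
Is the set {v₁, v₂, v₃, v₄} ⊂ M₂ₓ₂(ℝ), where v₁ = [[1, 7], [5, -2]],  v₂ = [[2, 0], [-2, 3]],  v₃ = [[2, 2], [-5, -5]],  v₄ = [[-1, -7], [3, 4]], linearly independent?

Take coordinates with respect to the standard basis {E₁₁, E₁₂, E₂₁, E₂₂}.
Place the vectors as rows of a 4×4 matrix and reduce to echelon form.
The reduction yields 4 nonzero rows, so the rank is 4.
Since rank = 4 (the number of vectors), the set is linearly independent.

linearly independent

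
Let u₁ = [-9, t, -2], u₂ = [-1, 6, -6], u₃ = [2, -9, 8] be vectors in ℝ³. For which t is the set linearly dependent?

The set is linearly dependent precisely when det[u₁; u₂; u₃] = 0.
Expanding, det = 60 - 4*t.
Setting this to zero gives t = 15.

t = 15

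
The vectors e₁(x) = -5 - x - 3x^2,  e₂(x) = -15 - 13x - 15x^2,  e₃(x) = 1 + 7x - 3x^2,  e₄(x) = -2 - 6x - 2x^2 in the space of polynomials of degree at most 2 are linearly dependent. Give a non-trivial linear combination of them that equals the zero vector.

Pass to coordinate vectors relative to the basis {1, x, x^2}.
Set up α₁e₁ + … + α₄e₄ = 0 and solve the homogeneous system.
The free variable yields coefficients (2, -1, 1, 3) (any nonzero multiple also works).

2e₁ - e₂ + e₃ + 3e₄ = 0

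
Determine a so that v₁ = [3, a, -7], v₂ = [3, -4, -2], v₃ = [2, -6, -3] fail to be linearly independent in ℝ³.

Dependence holds iff the 3×3 matrix [v₁ v₂ v₃] is singular.
The determinant works out to 5*a + 70.
This vanishes exactly when a = -14.

a = -14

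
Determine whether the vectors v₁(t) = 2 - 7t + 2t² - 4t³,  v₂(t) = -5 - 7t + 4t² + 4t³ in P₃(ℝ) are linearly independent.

linearly independent

Write each element as a coordinate vector in ℝ⁴ using {1, t, …, t³}.
Place the vectors as rows of a 2×4 matrix and reduce to echelon form.
The reduction yields 2 nonzero rows, so the rank is 2.
Since rank = 2 (the number of vectors), the set is linearly independent.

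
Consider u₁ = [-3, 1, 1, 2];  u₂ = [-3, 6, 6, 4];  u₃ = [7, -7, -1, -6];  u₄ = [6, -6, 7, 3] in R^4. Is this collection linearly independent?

Place the vectors as rows of a 4×4 matrix and reduce to echelon form.
The reduction yields 4 nonzero rows, so the rank is 4.
Since rank = 4 (the number of vectors), the set is linearly independent.

linearly independent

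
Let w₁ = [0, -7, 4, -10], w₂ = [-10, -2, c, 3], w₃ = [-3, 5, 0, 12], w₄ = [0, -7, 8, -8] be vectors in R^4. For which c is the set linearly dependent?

Place the vectors as rows of a 4×4 matrix; dependence ⇔ determinant zero.
Expanding, det = 42*c + 420.
Solving 42*c + 420 = 0 yields c = -10.

c = -10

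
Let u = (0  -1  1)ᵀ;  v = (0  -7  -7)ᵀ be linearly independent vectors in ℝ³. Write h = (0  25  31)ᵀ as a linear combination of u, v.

h = 3u - 4v

Solve the system with u, v as columns and h as the right-hand side.
Row-reducing the augmented matrix gives the unique coefficients (c₁, c₂) = (3, -4).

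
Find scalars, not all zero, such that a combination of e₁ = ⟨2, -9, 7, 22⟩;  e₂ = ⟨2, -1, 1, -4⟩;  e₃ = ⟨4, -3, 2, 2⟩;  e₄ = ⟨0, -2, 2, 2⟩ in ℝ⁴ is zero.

Write the vectors as columns of a matrix and find a nonzero vector in its null space.
The free variable yields coefficients (1, 3, -2, -3) (any nonzero multiple also works).

e₁ + 3e₂ - 2e₃ - 3e₄ = 0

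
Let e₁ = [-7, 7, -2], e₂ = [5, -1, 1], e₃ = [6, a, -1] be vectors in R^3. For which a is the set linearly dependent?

a = 58/3

Place the vectors as rows of a 3×3 matrix; dependence ⇔ determinant zero.
The determinant works out to 58 - 3*a.
This vanishes exactly when a = 58/3.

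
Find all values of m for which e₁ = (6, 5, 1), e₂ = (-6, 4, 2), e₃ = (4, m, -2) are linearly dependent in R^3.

m = -14/3

Place the vectors as rows of a 3×3 matrix; dependence ⇔ determinant zero.
Cofactor expansion gives det = -18*m - 84.
This vanishes exactly when m = -14/3.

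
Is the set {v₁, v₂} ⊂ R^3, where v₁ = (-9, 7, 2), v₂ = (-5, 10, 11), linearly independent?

Row-reduce the matrix whose columns are v₁, v₂.
The reduction yields 2 nonzero rows, so the rank is 2.
Since rank = 2 (the number of vectors), the set is linearly independent.

linearly independent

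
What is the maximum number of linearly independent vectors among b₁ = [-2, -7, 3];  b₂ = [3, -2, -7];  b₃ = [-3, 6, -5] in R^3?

Row-reduce the 3×3 matrix with these as rows.
There are 3 pivot columns, so rank = 3.

3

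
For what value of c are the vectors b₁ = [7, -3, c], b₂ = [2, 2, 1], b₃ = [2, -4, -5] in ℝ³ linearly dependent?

c = -13/2

Dependence holds iff the 3×3 matrix [b₁ b₂ b₃] is singular.
The determinant works out to -12*c - 78.
Setting this to zero gives c = -13/2.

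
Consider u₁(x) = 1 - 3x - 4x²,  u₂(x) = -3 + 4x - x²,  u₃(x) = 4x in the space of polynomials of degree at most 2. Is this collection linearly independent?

Take coordinates with respect to the standard basis {1, x, x²}.
The matrix [u₁|u₂|u₃] has determinant 52.
A nonzero determinant means the columns are linearly independent.

linearly independent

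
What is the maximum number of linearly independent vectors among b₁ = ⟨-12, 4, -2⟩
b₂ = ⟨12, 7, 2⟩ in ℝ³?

Form the matrix with b₁, b₂ as columns and reduce.
The echelon form has 2 nonzero rows, so the rank is 2.

2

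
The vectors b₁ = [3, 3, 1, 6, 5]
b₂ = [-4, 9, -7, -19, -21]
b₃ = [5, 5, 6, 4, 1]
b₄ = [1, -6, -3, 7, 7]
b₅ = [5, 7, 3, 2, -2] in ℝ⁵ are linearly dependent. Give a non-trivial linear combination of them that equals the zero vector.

Solve the homogeneous system with b₁, b₂, b₃, b₄, b₅ as columns by row-reducing the coefficient matrix.
A generator of the null space is (1, 1, 3, 1, -3).

b₁ + b₂ + 3b₃ + b₄ - 3b₅ = 0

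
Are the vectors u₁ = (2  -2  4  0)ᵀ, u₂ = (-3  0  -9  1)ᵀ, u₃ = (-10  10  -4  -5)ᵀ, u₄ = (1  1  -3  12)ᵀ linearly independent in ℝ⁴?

linearly independent

Place the vectors as rows of a 4×4 matrix and reduce to echelon form.
The reduction yields 4 nonzero rows, so the rank is 4.
Since rank = 4 (the number of vectors), the set is linearly independent.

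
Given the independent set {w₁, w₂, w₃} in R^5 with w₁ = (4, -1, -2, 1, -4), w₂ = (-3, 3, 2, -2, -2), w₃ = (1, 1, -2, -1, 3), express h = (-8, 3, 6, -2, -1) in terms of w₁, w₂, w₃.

Solve the system with w₁, w₂, w₃ as columns and h as the right-hand side.
The system has the unique solution (α₁, α₂, α₃) = (-1, 1, -1).

h = -w₁ + w₂ - w₃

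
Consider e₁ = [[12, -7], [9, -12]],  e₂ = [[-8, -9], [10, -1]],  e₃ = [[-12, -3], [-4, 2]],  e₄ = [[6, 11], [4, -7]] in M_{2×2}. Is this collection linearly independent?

Write each element as a coordinate vector in ℝ⁴ using {E₁₁, E₁₂, E₂₁, E₂₂}.
Row-reduce the matrix whose columns are e₁, e₂, e₃, e₄.
The reduction yields 4 nonzero rows, so the rank is 4.
Since rank = 4 (the number of vectors), the set is linearly independent.

linearly independent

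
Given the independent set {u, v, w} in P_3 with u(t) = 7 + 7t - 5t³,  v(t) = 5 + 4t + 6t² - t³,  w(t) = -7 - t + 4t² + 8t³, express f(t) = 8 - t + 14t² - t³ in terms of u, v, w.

f = -2u + 3v - w

Take coordinate vectors relative to {1, t, …, t³}.
Solve the system with u, v, w as columns and f as the right-hand side.
Back-substitution yields (a₁, a₂, a₃) = (-2, 3, -1).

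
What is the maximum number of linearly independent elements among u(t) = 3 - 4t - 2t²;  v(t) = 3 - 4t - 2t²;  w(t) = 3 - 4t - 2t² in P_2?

1

Use coordinates relative to {1, t, t²}.
Put the 3×3 matrix [u|v|w] into echelon form.
Exactly 1 pivot survives; hence the rank is 1.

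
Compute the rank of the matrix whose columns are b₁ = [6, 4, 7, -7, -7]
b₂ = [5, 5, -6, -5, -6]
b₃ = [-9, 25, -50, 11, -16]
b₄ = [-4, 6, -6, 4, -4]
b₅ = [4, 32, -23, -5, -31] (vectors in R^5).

3

Form the matrix with b₁, b₂, b₃, b₄, b₅ as columns and reduce.
Exactly 3 pivots survive; hence the rank is 3.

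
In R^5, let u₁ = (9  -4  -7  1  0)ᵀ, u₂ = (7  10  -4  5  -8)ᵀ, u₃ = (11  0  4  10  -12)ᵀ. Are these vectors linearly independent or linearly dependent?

Place the vectors as rows of a 3×5 matrix and reduce to echelon form.
The reduction yields 3 nonzero rows, so the rank is 3.
Since rank = 3 (the number of vectors), the set is linearly independent.

linearly independent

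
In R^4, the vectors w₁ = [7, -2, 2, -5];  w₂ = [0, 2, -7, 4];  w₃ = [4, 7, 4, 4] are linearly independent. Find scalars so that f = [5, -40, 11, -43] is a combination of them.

Since w₁, w₂, w₃ are independent, the coefficients expressing f are uniquely determined by a linear system.
The system has the unique solution (c₁, c₂, c₃) = (3, -3, -4).

f = 3w₁ - 3w₂ - 4w₃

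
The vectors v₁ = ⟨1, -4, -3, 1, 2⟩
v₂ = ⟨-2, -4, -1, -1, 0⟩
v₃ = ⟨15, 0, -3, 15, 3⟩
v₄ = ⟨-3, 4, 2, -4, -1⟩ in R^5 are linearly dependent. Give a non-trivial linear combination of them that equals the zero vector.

Solve the homogeneous system with v₁, v₂, v₃, v₄ as columns by row-reducing the coefficient matrix.
One solution (up to scaling) is (0, 3, 1, 3).

3v₂ + v₃ + 3v₄ = 0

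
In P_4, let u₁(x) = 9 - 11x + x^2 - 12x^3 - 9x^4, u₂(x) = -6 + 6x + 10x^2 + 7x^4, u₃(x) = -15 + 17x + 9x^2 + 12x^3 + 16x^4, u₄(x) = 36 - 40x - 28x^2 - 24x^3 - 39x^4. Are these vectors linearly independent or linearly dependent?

linearly dependent

Write each element as a coordinate vector in ℝ⁵ using {1, x, …, x^4}.
Row-reduce the matrix whose columns are u₁, u₂, u₃, u₄.
The reduction yields 2 nonzero rows, so the rank is 2.
Since rank 2 < 4, the set is linearly dependent.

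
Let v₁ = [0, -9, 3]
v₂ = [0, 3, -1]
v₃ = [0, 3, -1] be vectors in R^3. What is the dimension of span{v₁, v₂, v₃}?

Form the matrix with v₁, v₂, v₃ as columns and reduce.
There is 1 pivot column, so rank = 1.

dim = 1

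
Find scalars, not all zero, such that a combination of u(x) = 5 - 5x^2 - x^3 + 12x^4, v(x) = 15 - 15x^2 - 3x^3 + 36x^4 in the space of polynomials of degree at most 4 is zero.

3u - v = 0

Write each element as a vector in ℝ⁵ using {1, x, …, x^4}.
Write the vectors as columns of a matrix and find a nonzero vector in its null space.
One solution (up to scaling) is (3, -1).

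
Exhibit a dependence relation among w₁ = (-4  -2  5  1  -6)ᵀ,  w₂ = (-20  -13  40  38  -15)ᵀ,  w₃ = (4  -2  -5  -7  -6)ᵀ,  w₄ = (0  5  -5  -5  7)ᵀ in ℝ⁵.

2w₁ - w₂ - 3w₃ - 3w₄ = 0

Row-reduce the matrix with w₁, w₂, w₃, w₄ as columns; the null space gives the coefficients.
The free variable yields coefficients (2, -1, -3, -3) (any nonzero multiple also works).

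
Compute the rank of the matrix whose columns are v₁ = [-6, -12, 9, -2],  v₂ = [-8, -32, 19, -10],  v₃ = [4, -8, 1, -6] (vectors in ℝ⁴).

rank 2

Form the matrix with v₁, v₂, v₃ as columns and reduce.
There are 2 pivot columns, so rank = 2.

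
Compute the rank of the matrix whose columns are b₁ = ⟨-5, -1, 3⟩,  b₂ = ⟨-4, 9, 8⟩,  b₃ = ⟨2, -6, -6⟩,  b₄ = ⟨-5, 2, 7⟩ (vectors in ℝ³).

3

Apply Gaussian elimination to the matrix whose rows are b₁, b₂, b₃, b₄.
The echelon form has 3 nonzero rows, so the rank is 3.
(With 4 elements in a 3-dimensional space the rank is at most 3.)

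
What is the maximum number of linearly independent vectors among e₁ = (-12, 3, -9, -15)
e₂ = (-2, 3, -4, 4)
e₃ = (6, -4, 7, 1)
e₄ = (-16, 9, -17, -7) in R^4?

2

Form the matrix with e₁, e₂, e₃, e₄ as columns and reduce.
Exactly 2 pivots survive; hence the rank is 2.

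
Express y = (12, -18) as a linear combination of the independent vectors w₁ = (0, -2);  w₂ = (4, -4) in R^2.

Set up the augmented matrix [w₁ | w₂ | y] and row-reduce.
Row-reducing the augmented matrix gives the unique coefficients (c₁, c₂) = (3, 3).

y = 3w₁ + 3w₂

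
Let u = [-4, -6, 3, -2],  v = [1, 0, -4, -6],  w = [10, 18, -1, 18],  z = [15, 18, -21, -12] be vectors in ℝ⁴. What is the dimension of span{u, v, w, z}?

Form the matrix with u, v, w, z as columns and reduce.
The echelon form has 2 nonzero rows, so the rank is 2.

2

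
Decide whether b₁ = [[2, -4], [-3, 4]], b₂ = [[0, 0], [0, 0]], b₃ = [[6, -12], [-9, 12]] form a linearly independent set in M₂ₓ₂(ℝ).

linearly dependent

Take coordinates with respect to the standard basis {E₁₁, E₁₂, E₂₁, E₂₂}.
One of the vectors is the zero vector, so the set is linearly dependent.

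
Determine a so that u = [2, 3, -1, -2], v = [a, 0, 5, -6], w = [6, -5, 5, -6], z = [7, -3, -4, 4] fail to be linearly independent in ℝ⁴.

The set is linearly dependent precisely when det[u; v; w; z] = 0.
Expanding, det = 120*a + 160.
Setting this to zero gives a = -4/3.

a = -4/3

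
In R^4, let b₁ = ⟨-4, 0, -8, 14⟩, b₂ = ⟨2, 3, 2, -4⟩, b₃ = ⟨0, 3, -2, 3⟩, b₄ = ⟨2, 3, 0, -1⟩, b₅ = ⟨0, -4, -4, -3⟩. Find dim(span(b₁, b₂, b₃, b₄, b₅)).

Row-reduce the 5×4 matrix with these as rows.
The echelon form has 4 nonzero rows, so the rank is 4.
(With 5 elements in a 4-dimensional space the rank is at most 4.)

4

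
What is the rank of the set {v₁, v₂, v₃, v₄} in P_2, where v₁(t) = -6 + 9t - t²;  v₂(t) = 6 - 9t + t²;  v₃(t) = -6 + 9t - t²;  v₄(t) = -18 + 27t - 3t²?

Use coordinates relative to {1, t, t²}.
Row-reduce the 4×3 matrix with these as rows.
There is 1 pivot column, so rank = 1.
(With 4 elements in a 3-dimensional space the rank is at most 3.)

rank 1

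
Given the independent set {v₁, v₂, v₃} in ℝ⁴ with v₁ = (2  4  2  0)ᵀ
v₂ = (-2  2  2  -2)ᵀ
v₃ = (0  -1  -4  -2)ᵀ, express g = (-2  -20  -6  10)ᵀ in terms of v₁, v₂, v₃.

Set up the augmented matrix [v₁ | v₂ | v₃ | g] and row-reduce.
The system has the unique solution (c₁, c₂, c₃) = (-4, -3, -2).

g = -4v₁ - 3v₂ - 2v₃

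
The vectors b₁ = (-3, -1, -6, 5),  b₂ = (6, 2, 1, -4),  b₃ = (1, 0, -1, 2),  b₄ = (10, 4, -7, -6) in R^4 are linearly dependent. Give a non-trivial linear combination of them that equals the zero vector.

2b₁ + 3b₂ - 2b₃ - b₄ = 0

Solve the homogeneous system with b₁, b₂, b₃, b₄ as columns by row-reducing the coefficient matrix.
A generator of the null space is (2, 3, -2, -1).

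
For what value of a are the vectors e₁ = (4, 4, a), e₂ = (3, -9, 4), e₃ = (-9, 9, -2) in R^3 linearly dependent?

The set is linearly dependent precisely when det[e₁; e₂; e₃] = 0.
The determinant works out to -54*a - 192.
Solving -54*a - 192 = 0 yields a = -32/9.

a = -32/9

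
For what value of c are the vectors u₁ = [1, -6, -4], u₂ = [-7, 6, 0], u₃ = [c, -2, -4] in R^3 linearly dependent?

The vectors are dependent exactly when the determinant of the matrix with rows u₁, u₂, u₃ vanishes.
Cofactor expansion gives det = 24*c + 88.
Setting this to zero gives c = -11/3.

c = -11/3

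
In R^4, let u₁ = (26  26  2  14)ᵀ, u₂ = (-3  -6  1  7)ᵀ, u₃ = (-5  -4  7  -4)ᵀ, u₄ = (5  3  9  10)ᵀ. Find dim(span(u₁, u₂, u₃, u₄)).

Apply Gaussian elimination to the matrix whose rows are u₁, u₂, u₃, u₄.
Exactly 3 pivots survive; hence the rank is 3.

dim = 3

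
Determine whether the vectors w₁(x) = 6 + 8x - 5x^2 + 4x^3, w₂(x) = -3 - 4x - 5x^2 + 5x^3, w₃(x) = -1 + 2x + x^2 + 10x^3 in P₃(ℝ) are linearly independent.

Write each element as a coordinate vector in ℝ⁴ using {1, x, …, x^3}.
Row-reduce the matrix whose columns are w₁, w₂, w₃.
The reduction yields 3 nonzero rows, so the rank is 3.
Since rank = 3 (the number of vectors), the set is linearly independent.

linearly independent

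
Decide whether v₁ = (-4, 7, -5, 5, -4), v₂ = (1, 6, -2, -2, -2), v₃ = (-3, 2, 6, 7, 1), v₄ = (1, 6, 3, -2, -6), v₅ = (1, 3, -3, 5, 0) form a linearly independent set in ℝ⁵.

linearly independent

Place the vectors as rows of a 5×5 matrix and reduce to echelon form.
The reduction yields 5 nonzero rows, so the rank is 5.
Since rank = 5 (the number of vectors), the set is linearly independent.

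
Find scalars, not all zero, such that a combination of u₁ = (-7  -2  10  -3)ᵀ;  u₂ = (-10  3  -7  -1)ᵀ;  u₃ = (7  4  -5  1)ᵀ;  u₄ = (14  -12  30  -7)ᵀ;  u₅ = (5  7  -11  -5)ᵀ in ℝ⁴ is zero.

Row-reduce the matrix with u₁, u₂, u₃, u₄, u₅ as columns; the null space gives the coefficients.
One solution (up to scaling) is (1, -3, -2, -1, 1).

u₁ - 3u₂ - 2u₃ - u₄ + u₅ = 0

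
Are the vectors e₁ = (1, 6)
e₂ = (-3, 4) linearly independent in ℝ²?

Row-reduce the matrix whose columns are e₁, e₂.
The reduction yields 2 nonzero rows, so the rank is 2.
Since rank = 2 (the number of vectors), the set is linearly independent.

linearly independent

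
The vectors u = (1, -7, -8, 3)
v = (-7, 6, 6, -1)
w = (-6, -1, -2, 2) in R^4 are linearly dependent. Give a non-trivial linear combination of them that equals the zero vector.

Solve the homogeneous system with u, v, w as columns by row-reducing the coefficient matrix.
One solution (up to scaling) is (1, 1, -1).

u + v - w = 0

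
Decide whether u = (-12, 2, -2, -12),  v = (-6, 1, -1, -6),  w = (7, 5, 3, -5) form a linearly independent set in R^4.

linearly dependent

Place the vectors as rows of a 3×4 matrix and reduce to echelon form.
The reduction yields 2 nonzero rows, so the rank is 2.
Since rank 2 < 3, the set is linearly dependent.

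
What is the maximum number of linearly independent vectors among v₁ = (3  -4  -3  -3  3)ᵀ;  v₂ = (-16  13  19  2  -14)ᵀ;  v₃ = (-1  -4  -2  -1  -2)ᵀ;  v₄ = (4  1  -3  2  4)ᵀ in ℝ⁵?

3

Form the matrix with v₁, v₂, v₃, v₄ as columns and reduce.
Reduction leaves 3 leading entries, giving rank 3.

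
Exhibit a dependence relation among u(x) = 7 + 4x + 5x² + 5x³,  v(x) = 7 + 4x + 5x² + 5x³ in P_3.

Write each element as a vector in ℝ⁴ using {1, x, …, x³}.
Solve the homogeneous system with u, v as columns by row-reducing the coefficient matrix.
The free variable yields coefficients (1, -1) (any nonzero multiple also works).

u - v = 0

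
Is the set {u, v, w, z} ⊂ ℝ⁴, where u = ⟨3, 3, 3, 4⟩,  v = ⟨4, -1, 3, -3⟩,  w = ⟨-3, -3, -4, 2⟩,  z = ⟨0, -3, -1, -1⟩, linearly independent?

Form the 4×4 matrix with these as columns; its determinant is 24.
A nonzero determinant means the columns are linearly independent.

linearly independent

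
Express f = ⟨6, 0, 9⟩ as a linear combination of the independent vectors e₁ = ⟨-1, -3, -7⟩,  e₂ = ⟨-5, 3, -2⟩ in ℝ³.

Since e₁, e₂ are independent, the coefficients expressing f are uniquely determined by a linear system.
Back-substitution yields (c₁, c₂) = (-1, -1).

f = -e₁ - e₂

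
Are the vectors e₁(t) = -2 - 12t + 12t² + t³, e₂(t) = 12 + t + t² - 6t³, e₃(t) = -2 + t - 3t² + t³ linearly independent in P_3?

linearly independent

Write each element as a coordinate vector in ℝ⁴ using {1, t, …, t³}.
Place the vectors as rows of a 3×4 matrix and reduce to echelon form.
The reduction yields 3 nonzero rows, so the rank is 3.
Since rank = 3 (the number of vectors), the set is linearly independent.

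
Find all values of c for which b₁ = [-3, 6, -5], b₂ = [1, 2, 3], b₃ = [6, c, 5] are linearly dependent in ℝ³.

Dependence holds iff the 3×3 matrix [b₁ b₂ b₃] is singular.
The determinant works out to 4*c + 108.
Solving 4*c + 108 = 0 yields c = -27.

c = -27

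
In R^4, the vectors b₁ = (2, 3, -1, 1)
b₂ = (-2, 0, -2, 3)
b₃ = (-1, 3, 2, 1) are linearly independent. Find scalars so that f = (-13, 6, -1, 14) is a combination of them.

Solve the system with b₁, b₂, b₃ as columns and f as the right-hand side.
Row-reducing the augmented matrix gives the unique coefficients (a₁, a₂, a₃) = (-1, 4, 3).

f = -b₁ + 4b₂ + 3b₃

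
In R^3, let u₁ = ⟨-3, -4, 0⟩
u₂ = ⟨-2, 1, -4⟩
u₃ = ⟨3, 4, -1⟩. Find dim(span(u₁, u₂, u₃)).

Row-reduce the 3×3 matrix with these as rows.
Exactly 3 pivots survive; hence the rank is 3.

3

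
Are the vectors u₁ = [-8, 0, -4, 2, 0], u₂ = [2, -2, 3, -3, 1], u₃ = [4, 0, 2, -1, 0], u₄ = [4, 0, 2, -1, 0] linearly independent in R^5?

linearly dependent

Place the vectors as rows of a 4×5 matrix and reduce to echelon form.
The reduction yields 2 nonzero rows, so the rank is 2.
Since rank 2 < 4, the set is linearly dependent.
Indeed u₁ + 2u₃ = 0.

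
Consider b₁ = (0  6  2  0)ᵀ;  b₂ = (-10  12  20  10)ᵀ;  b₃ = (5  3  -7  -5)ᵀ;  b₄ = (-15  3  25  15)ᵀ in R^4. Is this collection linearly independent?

The matrix [b₁|b₂|b₃|b₄] has determinant 0.
A zero determinant means the columns are linearly dependent.

linearly dependent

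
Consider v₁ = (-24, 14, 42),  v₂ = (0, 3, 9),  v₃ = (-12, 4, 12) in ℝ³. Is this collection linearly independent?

linearly dependent

Place the vectors as rows of a 3×3 matrix and reduce to echelon form.
The reduction yields 2 nonzero rows, so the rank is 2.
Since rank 2 < 3, the set is linearly dependent.
Indeed v₁ - 2v₂ - 2v₃ = 0.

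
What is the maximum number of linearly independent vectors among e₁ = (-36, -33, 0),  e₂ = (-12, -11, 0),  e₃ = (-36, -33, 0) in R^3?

Put the 3×3 matrix [e₁|e₂|e₃] into echelon form.
There is 1 pivot column, so rank = 1.

1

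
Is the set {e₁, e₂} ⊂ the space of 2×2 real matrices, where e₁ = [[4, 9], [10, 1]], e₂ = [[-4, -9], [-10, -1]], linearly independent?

linearly dependent

Write each element as a coordinate vector in ℝ⁴ using {E₁₁, E₁₂, E₂₁, E₂₂}.
Place the vectors as rows of a 2×4 matrix and reduce to echelon form.
The reduction yields 1 nonzero row, so the rank is 1.
Since rank 1 < 2, the set is linearly dependent.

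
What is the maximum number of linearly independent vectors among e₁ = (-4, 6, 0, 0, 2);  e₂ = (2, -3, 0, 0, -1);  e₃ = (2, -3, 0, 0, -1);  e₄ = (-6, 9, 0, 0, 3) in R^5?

Form the matrix with e₁, e₂, e₃, e₄ as columns and reduce.
There is 1 pivot column, so rank = 1.

1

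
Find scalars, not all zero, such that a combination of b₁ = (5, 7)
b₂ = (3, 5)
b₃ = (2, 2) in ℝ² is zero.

Row-reduce the matrix with b₁, b₂, b₃ as columns; the null space gives the coefficients.
The free variable yields coefficients (1, -1, -1) (any nonzero multiple also works).

b₁ - b₂ - b₃ = 0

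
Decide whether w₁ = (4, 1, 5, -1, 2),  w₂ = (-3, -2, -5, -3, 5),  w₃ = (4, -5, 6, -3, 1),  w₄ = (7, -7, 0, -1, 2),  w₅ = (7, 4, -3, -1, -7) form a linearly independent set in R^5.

The matrix [w₁|w₂|w₃|w₄|w₅] has determinant 16954.
A nonzero determinant means the columns are linearly independent.

linearly independent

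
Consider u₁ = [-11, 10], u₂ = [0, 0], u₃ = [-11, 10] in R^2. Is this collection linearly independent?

linearly dependent

There are 3 vectors in a 2-dimensional space, so they cannot be linearly independent.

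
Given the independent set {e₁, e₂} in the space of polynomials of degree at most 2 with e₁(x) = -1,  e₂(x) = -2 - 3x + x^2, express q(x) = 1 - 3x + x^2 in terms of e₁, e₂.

q = -3e₁ + e₂

Take coordinate vectors relative to {1, x, x^2}.
Write q = a₁e₁ + a₂e₂ and equate components.
Back-substitution yields (a₁, a₂) = (-3, 1).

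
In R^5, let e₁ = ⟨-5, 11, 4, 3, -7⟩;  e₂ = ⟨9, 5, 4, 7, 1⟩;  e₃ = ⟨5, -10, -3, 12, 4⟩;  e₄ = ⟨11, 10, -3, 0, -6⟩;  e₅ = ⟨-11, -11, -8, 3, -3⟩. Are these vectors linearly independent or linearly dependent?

Place the vectors as rows of a 5×5 matrix and reduce to echelon form.
The reduction yields 5 nonzero rows, so the rank is 5.
Since rank = 5 (the number of vectors), the set is linearly independent.

linearly independent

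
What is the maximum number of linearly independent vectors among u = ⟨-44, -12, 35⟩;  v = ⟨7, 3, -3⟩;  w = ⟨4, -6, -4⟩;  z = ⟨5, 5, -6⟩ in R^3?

Row-reduce the 4×3 matrix with these as rows.
There are 3 pivot columns, so rank = 3.
(With 4 elements in a 3-dimensional space the rank is at most 3.)

3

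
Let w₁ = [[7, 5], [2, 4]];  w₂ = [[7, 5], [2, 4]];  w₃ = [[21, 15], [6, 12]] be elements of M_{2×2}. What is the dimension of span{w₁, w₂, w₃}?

Represent each element by its coordinate vector in ℝ⁴.
Form the matrix with w₁, w₂, w₃ as columns and reduce.
Exactly 1 pivot survives; hence the rank is 1.

dim = 1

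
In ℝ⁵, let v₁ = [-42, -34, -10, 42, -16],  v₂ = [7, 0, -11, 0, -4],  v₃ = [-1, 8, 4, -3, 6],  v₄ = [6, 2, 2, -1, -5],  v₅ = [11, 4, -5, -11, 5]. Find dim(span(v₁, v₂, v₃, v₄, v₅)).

4

Put the 5×5 matrix [v₁|v₂|v₃|v₄|v₅] into echelon form.
The echelon form has 4 nonzero rows, so the rank is 4.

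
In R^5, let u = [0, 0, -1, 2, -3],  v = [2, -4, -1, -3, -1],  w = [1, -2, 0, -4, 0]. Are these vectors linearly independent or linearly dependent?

linearly independent

Row-reduce the matrix whose columns are u, v, w.
The reduction yields 3 nonzero rows, so the rank is 3.
Since rank = 3 (the number of vectors), the set is linearly independent.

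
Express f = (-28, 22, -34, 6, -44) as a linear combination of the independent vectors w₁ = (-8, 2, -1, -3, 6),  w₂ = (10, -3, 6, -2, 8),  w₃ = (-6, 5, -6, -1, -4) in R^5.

f = -2w₁ - 2w₂ + 4w₃

Since w₁, w₂, w₃ are independent, the coefficients expressing f are uniquely determined by a linear system.
Back-substitution yields (α₁, α₂, α₃) = (-2, -2, 4).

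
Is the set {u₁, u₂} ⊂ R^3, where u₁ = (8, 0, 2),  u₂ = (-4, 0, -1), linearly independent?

Row-reduce the matrix whose columns are u₁, u₂.
The reduction yields 1 nonzero row, so the rank is 1.
Since rank 1 < 2, the set is linearly dependent.
Indeed u₁ + 2u₂ = 0.

linearly dependent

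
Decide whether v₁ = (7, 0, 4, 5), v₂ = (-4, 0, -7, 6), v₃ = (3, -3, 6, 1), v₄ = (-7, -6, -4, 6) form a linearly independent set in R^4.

linearly independent

Place the vectors as rows of a 4×4 matrix and reduce to echelon form.
The reduction yields 4 nonzero rows, so the rank is 4.
Since rank = 4 (the number of vectors), the set is linearly independent.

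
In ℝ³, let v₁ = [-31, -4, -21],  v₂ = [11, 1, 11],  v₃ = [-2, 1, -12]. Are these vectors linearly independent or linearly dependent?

The matrix [v₁|v₂|v₃] has determinant 0.
A zero determinant means the columns are linearly dependent.
Indeed v₁ + 3v₂ + v₃ = 0.

linearly dependent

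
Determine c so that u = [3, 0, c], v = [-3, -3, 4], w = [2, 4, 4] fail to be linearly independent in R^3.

The vectors are dependent exactly when the determinant of the matrix with rows u, v, w vanishes.
Expanding, det = -6*c - 84.
Solving -6*c - 84 = 0 yields c = -14.

c = -14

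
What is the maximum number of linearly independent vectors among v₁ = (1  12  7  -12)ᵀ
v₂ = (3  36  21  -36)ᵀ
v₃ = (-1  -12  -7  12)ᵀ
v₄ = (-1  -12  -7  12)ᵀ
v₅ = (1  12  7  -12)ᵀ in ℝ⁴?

1

Form the matrix with v₁, v₂, v₃, v₄, v₅ as columns and reduce.
Reduction leaves 1 leading entry, giving rank 1.
(With 5 elements in a 4-dimensional space the rank is at most 4.)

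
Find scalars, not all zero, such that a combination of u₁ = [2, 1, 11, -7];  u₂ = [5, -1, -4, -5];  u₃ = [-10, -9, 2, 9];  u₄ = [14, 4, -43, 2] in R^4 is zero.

3u₁ - 2u₂ + u₃ + u₄ = 0

Solve the homogeneous system with u₁, u₂, u₃, u₄ as columns by row-reducing the coefficient matrix.
A generator of the null space is (3, -2, 1, 1).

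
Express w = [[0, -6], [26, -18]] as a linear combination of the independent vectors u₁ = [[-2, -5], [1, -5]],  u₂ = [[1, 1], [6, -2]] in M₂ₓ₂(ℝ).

w = 2u₁ + 4u₂

Take coordinate vectors relative to {E₁₁, E₁₂, E₂₁, E₂₂}.
Since u₁, u₂ are independent, the coefficients expressing w are uniquely determined by a linear system.
The system has the unique solution (a₁, a₂) = (2, 4).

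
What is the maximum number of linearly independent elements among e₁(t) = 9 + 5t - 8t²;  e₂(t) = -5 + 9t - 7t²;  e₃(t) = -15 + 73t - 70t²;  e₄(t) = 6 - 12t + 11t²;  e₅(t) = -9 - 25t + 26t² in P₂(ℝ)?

Represent each element by its coordinate vector in ℝ³.
Apply Gaussian elimination to the matrix whose rows are e₁, e₂, e₃, e₄, e₅.
The echelon form has 3 nonzero rows, so the rank is 3.
(With 5 elements in a 3-dimensional space the rank is at most 3.)

3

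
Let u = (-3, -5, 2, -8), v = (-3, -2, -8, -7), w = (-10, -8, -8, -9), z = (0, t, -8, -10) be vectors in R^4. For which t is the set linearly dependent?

The vectors are dependent exactly when the determinant of the matrix with rows u, v, w, z vanishes.
Expanding, det = 486*t + 216.
Solving 486*t + 216 = 0 yields t = -4/9.

t = -4/9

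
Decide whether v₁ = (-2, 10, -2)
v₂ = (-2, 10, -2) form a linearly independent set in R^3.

linearly dependent

Place the vectors as rows of a 2×3 matrix and reduce to echelon form.
The reduction yields 1 nonzero row, so the rank is 1.
Since rank 1 < 2, the set is linearly dependent.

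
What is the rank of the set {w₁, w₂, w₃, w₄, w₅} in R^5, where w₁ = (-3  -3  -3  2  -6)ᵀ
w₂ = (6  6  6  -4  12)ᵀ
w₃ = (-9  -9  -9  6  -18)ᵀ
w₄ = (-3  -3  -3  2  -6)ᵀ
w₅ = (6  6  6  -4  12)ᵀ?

1

Put the 5×5 matrix [w₁|w₂|w₃|w₄|w₅] into echelon form.
There is 1 pivot column, so rank = 1.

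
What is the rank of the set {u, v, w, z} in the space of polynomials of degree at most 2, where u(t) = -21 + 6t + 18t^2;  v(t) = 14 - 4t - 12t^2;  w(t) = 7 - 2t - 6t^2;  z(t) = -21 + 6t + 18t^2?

Represent each element by its coordinate vector in ℝ³.
Form the matrix with u, v, w, z as columns and reduce.
The echelon form has 1 nonzero row, so the rank is 1.
(With 4 elements in a 3-dimensional space the rank is at most 3.)

1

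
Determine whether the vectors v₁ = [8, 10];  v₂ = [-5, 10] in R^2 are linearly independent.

The matrix [v₁|v₂] has determinant 130.
A nonzero determinant means the columns are linearly independent.

linearly independent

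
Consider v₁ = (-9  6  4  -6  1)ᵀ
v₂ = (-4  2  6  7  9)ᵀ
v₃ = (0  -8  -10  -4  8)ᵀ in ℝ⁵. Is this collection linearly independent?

Row-reduce the matrix whose columns are v₁, v₂, v₃.
The reduction yields 3 nonzero rows, so the rank is 3.
Since rank = 3 (the number of vectors), the set is linearly independent.

linearly independent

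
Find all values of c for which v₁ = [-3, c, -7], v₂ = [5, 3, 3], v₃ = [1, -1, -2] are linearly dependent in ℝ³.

The set is linearly dependent precisely when det[v₁; v₂; v₃] = 0.
The determinant works out to 13*c + 65.
Solving 13*c + 65 = 0 yields c = -5.

c = -5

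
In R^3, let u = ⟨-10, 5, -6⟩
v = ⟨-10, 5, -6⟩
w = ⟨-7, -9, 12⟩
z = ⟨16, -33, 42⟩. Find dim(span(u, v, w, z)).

Row-reduce the 4×3 matrix with these as rows.
Reduction leaves 2 leading entries, giving rank 2.
(With 4 elements in a 3-dimensional space the rank is at most 3.)

2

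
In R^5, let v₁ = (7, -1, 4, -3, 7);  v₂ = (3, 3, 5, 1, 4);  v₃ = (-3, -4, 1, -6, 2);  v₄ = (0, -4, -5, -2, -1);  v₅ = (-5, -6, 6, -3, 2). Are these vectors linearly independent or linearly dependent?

linearly independent

The matrix [v₁|v₂|v₃|v₄|v₅] has determinant -1758.
A nonzero determinant means the columns are linearly independent.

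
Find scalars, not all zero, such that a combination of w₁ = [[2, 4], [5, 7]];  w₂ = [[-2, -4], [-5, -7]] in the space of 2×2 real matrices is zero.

Pass to coordinate vectors relative to the basis {E₁₁, E₁₂, E₂₁, E₂₂}.
Write the vectors as columns of a matrix and find a nonzero vector in its null space.
A generator of the null space is (1, 1).

w₁ + w₂ = 0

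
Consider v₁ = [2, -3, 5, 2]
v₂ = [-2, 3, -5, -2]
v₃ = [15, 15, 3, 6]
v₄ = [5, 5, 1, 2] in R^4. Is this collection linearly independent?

linearly dependent

One vector is a scalar multiple of another, so the set is dependent.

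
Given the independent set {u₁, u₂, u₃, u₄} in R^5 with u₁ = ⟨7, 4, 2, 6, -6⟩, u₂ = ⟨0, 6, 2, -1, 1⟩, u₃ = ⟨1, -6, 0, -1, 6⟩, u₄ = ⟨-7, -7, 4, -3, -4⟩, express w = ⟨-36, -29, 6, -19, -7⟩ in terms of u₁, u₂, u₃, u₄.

w = -2u₁ - u₂ - u₃ + 3u₄

Write w = a₁u₁ + … + a₄u₄ and equate components.
Back-substitution yields (a₁, …, a₄) = (-2, -1, -1, 3).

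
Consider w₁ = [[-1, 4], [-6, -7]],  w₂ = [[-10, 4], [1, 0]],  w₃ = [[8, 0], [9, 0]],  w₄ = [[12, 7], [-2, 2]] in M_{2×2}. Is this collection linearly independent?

linearly independent

Take coordinates with respect to the standard basis {E₁₁, E₁₂, E₂₁, E₂₂}.
Form the 4×4 matrix with these as columns; its determinant is 9370.
A nonzero determinant means the columns are linearly independent.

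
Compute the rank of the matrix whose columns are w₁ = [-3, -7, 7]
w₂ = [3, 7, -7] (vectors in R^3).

rank 1

Row-reduce the 2×3 matrix with these as rows.
Reduction leaves 1 leading entry, giving rank 1.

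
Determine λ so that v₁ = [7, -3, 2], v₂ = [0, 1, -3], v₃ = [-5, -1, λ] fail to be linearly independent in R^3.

The set is linearly dependent precisely when det[v₁; v₂; v₃] = 0.
Expanding, det = 7*λ - 56.
This vanishes exactly when λ = 8.

λ = 8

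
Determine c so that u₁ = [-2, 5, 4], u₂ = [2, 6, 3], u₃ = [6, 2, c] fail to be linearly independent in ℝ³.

c = -13/11

The vectors are dependent exactly when the determinant of the matrix with rows u₁, u₂, u₃ vanishes.
The determinant works out to -22*c - 26.
Setting this to zero gives c = -13/11.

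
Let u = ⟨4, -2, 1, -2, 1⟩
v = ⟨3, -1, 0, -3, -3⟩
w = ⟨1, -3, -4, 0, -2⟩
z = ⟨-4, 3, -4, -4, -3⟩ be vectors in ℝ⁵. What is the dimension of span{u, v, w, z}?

dim = 4

Form the matrix with u, v, w, z as columns and reduce.
Exactly 4 pivots survive; hence the rank is 4.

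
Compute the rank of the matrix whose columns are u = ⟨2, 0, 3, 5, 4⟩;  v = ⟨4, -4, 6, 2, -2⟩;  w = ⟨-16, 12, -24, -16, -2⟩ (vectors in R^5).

Row-reduce the 3×5 matrix with these as rows.
There are 2 pivot columns, so rank = 2.

rank 2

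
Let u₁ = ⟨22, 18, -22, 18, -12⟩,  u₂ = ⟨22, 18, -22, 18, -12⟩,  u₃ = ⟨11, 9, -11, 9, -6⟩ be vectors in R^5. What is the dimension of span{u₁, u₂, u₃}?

Put the 5×3 matrix [u₁|u₂|u₃] into echelon form.
Reduction leaves 1 leading entry, giving rank 1.

1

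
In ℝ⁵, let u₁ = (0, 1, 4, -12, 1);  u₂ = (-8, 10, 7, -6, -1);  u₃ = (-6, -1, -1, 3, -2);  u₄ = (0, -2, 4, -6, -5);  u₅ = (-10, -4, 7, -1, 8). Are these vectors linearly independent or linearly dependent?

linearly independent

Row-reduce the matrix whose columns are u₁, u₂, u₃, u₄, u₅.
The reduction yields 5 nonzero rows, so the rank is 5.
Since rank = 5 (the number of vectors), the set is linearly independent.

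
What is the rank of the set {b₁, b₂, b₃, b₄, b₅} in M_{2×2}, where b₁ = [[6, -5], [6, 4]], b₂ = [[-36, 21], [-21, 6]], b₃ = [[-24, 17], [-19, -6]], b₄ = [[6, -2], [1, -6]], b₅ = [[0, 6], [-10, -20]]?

2

Pass to coordinate vectors with respect to the basis {E₁₁, E₁₂, E₂₁, E₂₂}.
Put the 4×5 matrix [b₁|b₂|b₃|b₄|b₅] into echelon form.
Exactly 2 pivots survive; hence the rank is 2.
(With 5 elements in a 4-dimensional space the rank is at most 4.)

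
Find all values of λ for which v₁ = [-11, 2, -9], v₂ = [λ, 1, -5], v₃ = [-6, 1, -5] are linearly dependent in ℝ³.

The set is linearly dependent precisely when det[v₁; v₂; v₃] = 0.
Expanding, det = λ + 6.
This vanishes exactly when λ = -6.

λ = -6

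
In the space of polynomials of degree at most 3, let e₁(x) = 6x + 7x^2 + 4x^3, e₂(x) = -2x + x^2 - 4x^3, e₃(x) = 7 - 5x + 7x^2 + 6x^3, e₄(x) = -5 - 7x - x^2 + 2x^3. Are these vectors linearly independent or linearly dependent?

Write each element as a coordinate vector in ℝ⁴ using {1, x, …, x^3}.
Place the vectors as rows of a 4×4 matrix and reduce to echelon form.
The reduction yields 4 nonzero rows, so the rank is 4.
Since rank = 4 (the number of vectors), the set is linearly independent.

linearly independent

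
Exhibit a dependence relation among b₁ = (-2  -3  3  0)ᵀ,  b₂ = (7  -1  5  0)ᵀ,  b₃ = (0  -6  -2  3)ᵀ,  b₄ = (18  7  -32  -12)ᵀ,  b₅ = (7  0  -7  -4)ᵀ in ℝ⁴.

2b₁ + b₂ + b₄ - 3b₅ = 0

Set up α₁b₁ + … + α₅b₅ = 0 and solve the homogeneous system.
A generator of the null space is (2, 1, 0, 1, -3).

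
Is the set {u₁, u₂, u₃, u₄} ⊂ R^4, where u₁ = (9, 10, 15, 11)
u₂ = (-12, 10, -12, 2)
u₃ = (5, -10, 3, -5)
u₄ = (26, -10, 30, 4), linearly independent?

Form the 4×4 matrix with these as columns; its determinant is 0.
A zero determinant means the columns are linearly dependent.

linearly dependent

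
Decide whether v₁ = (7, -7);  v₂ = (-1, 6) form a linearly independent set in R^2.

linearly independent

Place the vectors as rows of a 2×2 matrix and reduce to echelon form.
The reduction yields 2 nonzero rows, so the rank is 2.
Since rank = 2 (the number of vectors), the set is linearly independent.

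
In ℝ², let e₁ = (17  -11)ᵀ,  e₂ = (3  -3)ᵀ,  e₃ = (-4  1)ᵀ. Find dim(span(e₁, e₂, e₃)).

2

Put the 2×3 matrix [e₁|e₂|e₃] into echelon form.
There are 2 pivot columns, so rank = 2.
(With 3 elements in a 2-dimensional space the rank is at most 2.)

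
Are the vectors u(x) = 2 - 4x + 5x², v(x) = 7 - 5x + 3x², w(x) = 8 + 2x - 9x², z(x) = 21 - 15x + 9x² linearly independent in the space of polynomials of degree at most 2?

linearly dependent

Take coordinates with respect to the standard basis {1, x, x²}.
There are 4 vectors in a 3-dimensional space, so they cannot be linearly independent.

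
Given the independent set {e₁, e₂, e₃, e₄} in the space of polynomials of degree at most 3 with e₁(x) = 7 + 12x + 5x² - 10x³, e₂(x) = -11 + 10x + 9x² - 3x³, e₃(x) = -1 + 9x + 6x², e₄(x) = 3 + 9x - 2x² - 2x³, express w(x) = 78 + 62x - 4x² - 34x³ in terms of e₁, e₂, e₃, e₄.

w = 4e₁ - 4e₂ + 3e₃ + 3e₄

Take coordinate vectors relative to {1, x, …, x³}.
Write w = a₁e₁ + … + a₄e₄ and equate components.
The system has the unique solution (a₁, …, a₄) = (4, -4, 3, 3).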